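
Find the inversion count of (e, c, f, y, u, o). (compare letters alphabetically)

4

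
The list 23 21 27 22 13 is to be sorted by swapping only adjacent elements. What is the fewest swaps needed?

7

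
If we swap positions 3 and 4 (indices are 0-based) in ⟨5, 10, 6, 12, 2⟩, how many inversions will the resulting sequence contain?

4

Positions 3 and 4 hold 12 and 2; after swapping, the array is [5, 10, 6, 2, 12].
Element-by-element contributions:
5 → 2 → 1
10 → 6, 2 → 2
6 → 2 → 1
2 → none → 0
12 → none → 0
Sum: 1 + 2 + 1 + 0 + 0 = 4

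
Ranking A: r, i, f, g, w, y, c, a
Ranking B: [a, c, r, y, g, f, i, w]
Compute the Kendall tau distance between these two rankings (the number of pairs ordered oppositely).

20 discordant pairs

Assign each item its position (1..8) in the first ordering, then rewrite the second ordering as that position sequence:
positions: r→1, i→2, f→3, g→4, w→5, y→6, c→7, a→8
second ordering as positions: [8, 7, 1, 6, 4, 3, 2, 5]
Discordant pairs = inversions in this position sequence.
8: 7, 1, 6, 4, 3, 2, 5 → 7
7: 1, 6, 4, 3, 2, 5 → 6
1: 0
6: 4, 3, 2, 5 → 4
4: 3, 2 → 2
3: 2 → 1
2: 0
5: 0
Total: 7 + 6 + 0 + 4 + 2 + 1 + 0 + 0 = 20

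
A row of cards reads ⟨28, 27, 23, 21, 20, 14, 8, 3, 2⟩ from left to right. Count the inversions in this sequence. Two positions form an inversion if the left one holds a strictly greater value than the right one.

Sweep left to right; for each value list the smaller values that follow it:
28: 8
27: 7
23: 6
21: 5
20: 4
14: 3
8: 2
3: 1
2: 0
Sum: 8 + 7 + 6 + 5 + 4 + 3 + 2 + 1 + 0 = 36

36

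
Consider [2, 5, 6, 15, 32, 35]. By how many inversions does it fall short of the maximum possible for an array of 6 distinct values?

15 inversions short

Maximum inversions for 6 distinct elements is C(6, 2) = 6·5/2 = 15.
Current inversions — for each element, count later smaller elements:
2: 0
5: 0
6: 0
15: 0
32: 0
35: 0
Current total: 0 + 0 + 0 + 0 + 0 + 0 = 0
Shortfall: 15 − 0 = 15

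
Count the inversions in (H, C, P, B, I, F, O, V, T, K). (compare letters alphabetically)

Count, for each position, how many later elements it exceeds:
H: 3
C: 1
P: 5
B: 0
I: 1
F: 0
O: 1
V: 2
T: 1
K: 0
Sum: 3 + 1 + 5 + 0 + 1 + 0 + 1 + 2 + 1 + 0 = 14

14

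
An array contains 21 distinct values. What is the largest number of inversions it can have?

The maximum occurs when the array is in strictly decreasing order: every one of the C(21, 2) pairs is inverted.
C(21, 2) = 21·20/2 = 210

There are 210 inversions.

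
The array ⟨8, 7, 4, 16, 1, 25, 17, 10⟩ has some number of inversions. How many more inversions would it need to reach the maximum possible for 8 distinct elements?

Maximum inversions for 8 distinct elements is C(8, 2) = 8·7/2 = 28.
Current inversions — for each element, count later smaller elements:
8: 3
7: 2
4: 1
16: 2
1: 0
25: 2
17: 1
10: 0
Current total: 3 + 2 + 1 + 2 + 0 + 2 + 1 + 0 = 11
Shortfall: 28 − 11 = 17

17 inversions short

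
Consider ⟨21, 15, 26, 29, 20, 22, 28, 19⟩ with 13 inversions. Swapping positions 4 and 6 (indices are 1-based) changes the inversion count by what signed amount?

Positions 4 and 6 hold 29 and 22; after swapping, the array is [21, 15, 26, 22, 20, 29, 28, 19].
For each element, count later entries that are smaller:
21: 3
15: 0
26: 3
22: 2
20: 1
29: 2
28: 1
19: 0
Sum: 3 + 0 + 3 + 2 + 1 + 2 + 1 + 0 = 12
Change: 12 − 13 = -1

-1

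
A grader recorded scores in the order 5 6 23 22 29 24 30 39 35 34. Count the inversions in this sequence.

5

Count, for each position, how many later elements it exceeds:
5 → none → 0
6 → none → 0
23 → 22 → 1
22 → none → 0
29 → 24 → 1
24 → none → 0
30 → none → 0
39 → 35, 34 → 2
35 → 34 → 1
34 → none → 0
Sum: 0 + 0 + 1 + 0 + 1 + 0 + 0 + 2 + 1 + 0 = 5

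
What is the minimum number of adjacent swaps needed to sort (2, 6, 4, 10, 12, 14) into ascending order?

1 swap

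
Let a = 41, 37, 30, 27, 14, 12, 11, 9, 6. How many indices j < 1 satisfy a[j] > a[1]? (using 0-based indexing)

1 such element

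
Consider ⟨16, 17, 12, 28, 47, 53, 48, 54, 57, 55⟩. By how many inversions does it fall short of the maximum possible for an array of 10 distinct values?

Maximum inversions for 10 distinct elements is C(10, 2) = 10·9/2 = 45.
Current inversions — for each element, count later smaller elements:
16: 1
17: 1
12: 0
28: 0
47: 0
53: 1
48: 0
54: 0
57: 1
55: 0
Current total: 1 + 1 + 0 + 0 + 0 + 1 + 0 + 0 + 1 + 0 = 4
Shortfall: 45 − 4 = 41

41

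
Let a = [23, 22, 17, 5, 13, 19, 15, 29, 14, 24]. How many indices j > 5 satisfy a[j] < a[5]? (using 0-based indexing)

The element at index 5 is 19.
Elements after it: 15, 29, 14, 24
Those smaller than 19: 15, 14

2 such elements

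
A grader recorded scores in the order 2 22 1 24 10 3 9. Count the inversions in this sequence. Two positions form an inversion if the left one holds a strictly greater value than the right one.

Listing every pair i<j with a[i]>a[j] (using 0-based positions):
(0,2): 2 > 1
(1,2): 22 > 1
(1,4): 22 > 10
(1,5): 22 > 3
(1,6): 22 > 9
(3,4): 24 > 10
(3,5): 24 > 3
(3,6): 24 > 9
(4,5): 10 > 3
(4,6): 10 > 9
That's 10 pairs.

10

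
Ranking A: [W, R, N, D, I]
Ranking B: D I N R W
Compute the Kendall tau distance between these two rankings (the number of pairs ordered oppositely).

9

Assign each item its position (1..5) in the first ordering, then rewrite the second ordering as that position sequence:
positions: W→1, R→2, N→3, D→4, I→5
second ordering as positions: [4, 5, 3, 2, 1]
Discordant pairs = inversions in this position sequence.
4: 3, 2, 1 → 3
5: 3, 2, 1 → 3
3: 2, 1 → 2
2: 1 → 1
1: 0
Total: 3 + 3 + 2 + 1 + 0 = 9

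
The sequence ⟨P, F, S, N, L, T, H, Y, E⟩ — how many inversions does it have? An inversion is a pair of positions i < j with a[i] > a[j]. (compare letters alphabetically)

19

Count, for each position, how many later elements it exceeds:
P: 5
F: 1
S: 4
N: 3
L: 2
T: 2
H: 1
Y: 1
E: 0
Sum: 5 + 1 + 4 + 3 + 2 + 2 + 1 + 1 + 0 = 19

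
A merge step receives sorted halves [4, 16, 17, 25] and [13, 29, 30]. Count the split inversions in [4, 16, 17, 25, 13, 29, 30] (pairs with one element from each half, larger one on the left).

3

Take each right-half value and tally the left-half values above it:
r = 13: 16, 17, 25 → 3
r = 29: none → 0
r = 30: none → 0
Cross-inversions: 3 + 0 + 0 = 3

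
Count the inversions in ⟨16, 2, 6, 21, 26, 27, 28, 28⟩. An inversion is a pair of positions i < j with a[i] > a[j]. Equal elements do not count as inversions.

2

Sweep left to right; for each value list the smaller values that follow it:
16: 2
2: 0
6: 0
21: 0
26: 0
27: 0
28: 0
28: 0
Sum: 2 + 0 + 0 + 0 + 0 + 0 + 0 + 0 = 2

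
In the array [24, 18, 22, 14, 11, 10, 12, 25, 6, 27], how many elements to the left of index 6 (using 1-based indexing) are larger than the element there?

5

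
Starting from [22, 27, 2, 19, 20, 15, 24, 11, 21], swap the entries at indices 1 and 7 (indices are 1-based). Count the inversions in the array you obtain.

21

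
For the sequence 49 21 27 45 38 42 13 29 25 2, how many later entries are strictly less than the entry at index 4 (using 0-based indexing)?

The element at index 4 is 38.
Elements after it: 42, 13, 29, 25, 2
Those smaller than 38: 13, 29, 25, 2

4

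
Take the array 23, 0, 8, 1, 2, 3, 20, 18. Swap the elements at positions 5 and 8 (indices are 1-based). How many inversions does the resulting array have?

There are 14 inversions.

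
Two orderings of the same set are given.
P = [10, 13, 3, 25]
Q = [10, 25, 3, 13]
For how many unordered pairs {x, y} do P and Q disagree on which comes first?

3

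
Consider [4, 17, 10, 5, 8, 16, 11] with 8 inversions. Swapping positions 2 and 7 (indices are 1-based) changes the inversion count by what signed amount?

-3

Positions 2 and 7 hold 17 and 11; after swapping, the array is [4, 11, 10, 5, 8, 16, 17].
For each element, count later entries that are smaller:
4: 0
11: 3
10: 2
5: 0
8: 0
16: 0
17: 0
Sum: 0 + 3 + 2 + 0 + 0 + 0 + 0 = 5
Change: 5 − 8 = -3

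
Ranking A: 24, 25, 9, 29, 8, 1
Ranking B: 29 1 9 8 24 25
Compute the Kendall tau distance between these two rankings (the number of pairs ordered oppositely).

Assign each item its position (1..6) in the first ordering, then rewrite the second ordering as that position sequence:
positions: 24→1, 25→2, 9→3, 29→4, 8→5, 1→6
second ordering as positions: [4, 6, 3, 5, 1, 2]
Discordant pairs = inversions in this position sequence.
4: 3, 1, 2 → 3
6: 3, 5, 1, 2 → 4
3: 1, 2 → 2
5: 1, 2 → 2
1: 0
2: 0
Total: 3 + 4 + 2 + 2 + 0 + 0 = 11

11 discordant pairs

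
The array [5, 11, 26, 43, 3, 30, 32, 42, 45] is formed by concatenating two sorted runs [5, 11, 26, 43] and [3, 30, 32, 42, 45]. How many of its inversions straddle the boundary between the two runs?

There are 7 split inversions.

For each element r of the right run, count left-run elements greater than r:
r = 3: 5, 11, 26, 43 → 4
r = 30: 43 → 1
r = 32: 43 → 1
r = 42: 43 → 1
r = 45: none → 0
Cross-inversions: 4 + 1 + 1 + 1 + 0 = 7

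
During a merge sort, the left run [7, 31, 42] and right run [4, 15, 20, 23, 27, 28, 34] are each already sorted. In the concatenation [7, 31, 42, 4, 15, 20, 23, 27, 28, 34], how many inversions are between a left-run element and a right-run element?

Count, for every r in R, how many entries of L exceed r:
r = 4: 7, 31, 42 → 3
r = 15: 31, 42 → 2
r = 20: 31, 42 → 2
r = 23: 31, 42 → 2
r = 27: 31, 42 → 2
r = 28: 31, 42 → 2
r = 34: 42 → 1
Cross-inversions: 3 + 2 + 2 + 2 + 2 + 2 + 1 = 14

14 cross-inversions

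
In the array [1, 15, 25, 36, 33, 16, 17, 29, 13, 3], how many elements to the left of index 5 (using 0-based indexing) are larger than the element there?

3 such elements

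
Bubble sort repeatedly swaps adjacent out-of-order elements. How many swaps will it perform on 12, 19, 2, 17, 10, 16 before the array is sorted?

Each adjacent swap fixes exactly one inversion, so the minimum swap count equals the number of inversions.
Count inversions — for each element, later elements that are smaller:
12: 2, 10 → 2
19: 2, 17, 10, 16 → 4
2: none → 0
17: 10, 16 → 2
10: none → 0
16: none → 0
Total inversions: 2 + 4 + 0 + 2 + 0 + 0 = 8

8 adjacent swaps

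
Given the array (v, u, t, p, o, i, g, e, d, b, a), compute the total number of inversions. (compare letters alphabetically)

For each element, count later entries that are smaller:
v: 10
u: 9
t: 8
p: 7
o: 6
i: 5
g: 4
e: 3
d: 2
b: 1
a: 0
Sum: 10 + 9 + 8 + 7 + 6 + 5 + 4 + 3 + 2 + 1 + 0 = 55

55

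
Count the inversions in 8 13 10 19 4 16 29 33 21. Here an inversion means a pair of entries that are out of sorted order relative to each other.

Element-by-element contributions:
8: 1
13: 2
10: 1
19: 2
4: 0
16: 0
29: 1
33: 1
21: 0
Sum: 1 + 2 + 1 + 2 + 0 + 0 + 1 + 1 + 0 = 8

8 out-of-order pairs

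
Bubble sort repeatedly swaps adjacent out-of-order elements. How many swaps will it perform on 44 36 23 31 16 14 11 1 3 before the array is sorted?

34 swaps

The minimum number of adjacent swaps to sort an array equals its inversion count, since every such swap removes exactly one inversion.
Count inversions — for each element, later elements that are smaller:
44: 36, 23, 31, 16, 14, 11, 1, 3 → 8
36: 23, 31, 16, 14, 11, 1, 3 → 7
23: 16, 14, 11, 1, 3 → 5
31: 16, 14, 11, 1, 3 → 5
16: 14, 11, 1, 3 → 4
14: 11, 1, 3 → 3
11: 1, 3 → 2
1: none → 0
3: none → 0
Total inversions: 8 + 7 + 5 + 5 + 4 + 3 + 2 + 0 + 0 = 34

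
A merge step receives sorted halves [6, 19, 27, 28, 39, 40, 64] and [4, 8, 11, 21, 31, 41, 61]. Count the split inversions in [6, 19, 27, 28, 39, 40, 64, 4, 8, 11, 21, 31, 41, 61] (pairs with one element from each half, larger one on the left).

For each element r of the right run, count left-run elements greater than r:
r = 4: 6, 19, 27, 28, 39, 40, 64 → 7
r = 8: 19, 27, 28, 39, 40, 64 → 6
r = 11: 19, 27, 28, 39, 40, 64 → 6
r = 21: 27, 28, 39, 40, 64 → 5
r = 31: 39, 40, 64 → 3
r = 41: 64 → 1
r = 61: 64 → 1
Cross-inversions: 7 + 6 + 6 + 5 + 3 + 1 + 1 = 29

29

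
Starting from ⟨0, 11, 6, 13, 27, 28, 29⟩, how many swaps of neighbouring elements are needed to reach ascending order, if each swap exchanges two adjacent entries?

The minimum number of adjacent swaps to sort an array equals its inversion count, since every such swap removes exactly one inversion.
Count inversions — for each element, later elements that are smaller:
0: none → 0
11: 6 → 1
6: none → 0
13: none → 0
27: none → 0
28: none → 0
29: none → 0
Total inversions: 0 + 1 + 0 + 0 + 0 + 0 + 0 = 1

1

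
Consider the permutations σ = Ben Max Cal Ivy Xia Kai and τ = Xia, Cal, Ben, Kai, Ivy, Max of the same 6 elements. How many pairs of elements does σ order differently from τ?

9 discordant pairs

Assign each item its position (1..6) in the first ordering, then rewrite the second ordering as that position sequence:
positions: Ben→1, Max→2, Cal→3, Ivy→4, Xia→5, Kai→6
second ordering as positions: [5, 3, 1, 6, 4, 2]
Discordant pairs = inversions in this position sequence.
5: 3, 1, 4, 2 → 4
3: 1, 2 → 2
1: 0
6: 4, 2 → 2
4: 2 → 1
2: 0
Total: 4 + 2 + 0 + 2 + 1 + 0 = 9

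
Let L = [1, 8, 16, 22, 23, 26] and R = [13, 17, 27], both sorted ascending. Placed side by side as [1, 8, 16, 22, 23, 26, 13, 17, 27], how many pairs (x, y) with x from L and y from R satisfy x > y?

7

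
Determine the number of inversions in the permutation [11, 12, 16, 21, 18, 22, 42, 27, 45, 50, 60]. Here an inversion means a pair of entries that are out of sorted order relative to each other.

Sweep left to right; for each value list the smaller values that follow it:
11 → none → 0
12 → none → 0
16 → none → 0
21 → 18 → 1
18 → none → 0
22 → none → 0
42 → 27 → 1
27 → none → 0
45 → none → 0
50 → none → 0
60 → none → 0
Sum: 0 + 0 + 0 + 1 + 0 + 0 + 1 + 0 + 0 + 0 + 0 = 2

2 out-of-order pairs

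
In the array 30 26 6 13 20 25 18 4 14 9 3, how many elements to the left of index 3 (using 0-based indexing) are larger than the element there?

2 such elements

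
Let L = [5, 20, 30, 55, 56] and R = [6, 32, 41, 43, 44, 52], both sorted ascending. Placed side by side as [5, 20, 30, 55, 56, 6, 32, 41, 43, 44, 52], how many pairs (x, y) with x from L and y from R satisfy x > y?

Count, for every r in R, how many entries of L exceed r:
r = 6: 20, 30, 55, 56 → 4
r = 32: 55, 56 → 2
r = 41: 55, 56 → 2
r = 43: 55, 56 → 2
r = 44: 55, 56 → 2
r = 52: 55, 56 → 2
Cross-inversions: 4 + 2 + 2 + 2 + 2 + 2 = 14

14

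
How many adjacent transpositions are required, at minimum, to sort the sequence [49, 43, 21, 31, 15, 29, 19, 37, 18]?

26

Each adjacent swap fixes exactly one inversion, so the minimum swap count equals the number of inversions.
Count inversions — for each element, later elements that are smaller:
49: 43, 21, 31, 15, 29, 19, 37, 18 → 8
43: 21, 31, 15, 29, 19, 37, 18 → 7
21: 15, 19, 18 → 3
31: 15, 29, 19, 18 → 4
15: none → 0
29: 19, 18 → 2
19: 18 → 1
37: 18 → 1
18: none → 0
Total inversions: 8 + 7 + 3 + 4 + 0 + 2 + 1 + 1 + 0 = 26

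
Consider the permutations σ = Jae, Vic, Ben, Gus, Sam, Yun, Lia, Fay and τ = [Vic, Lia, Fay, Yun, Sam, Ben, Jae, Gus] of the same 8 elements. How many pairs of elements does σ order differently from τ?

Discordant pairs: 19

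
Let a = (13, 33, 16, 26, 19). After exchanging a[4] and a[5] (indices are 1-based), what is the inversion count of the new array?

3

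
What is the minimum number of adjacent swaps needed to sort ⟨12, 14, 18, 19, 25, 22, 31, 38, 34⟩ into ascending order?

Minimum adjacent swaps = number of inversions (each swap of adjacent out-of-order elements removes one inversion and no swap can remove more).
Count inversions — for each element, later elements that are smaller:
12: none → 0
14: none → 0
18: none → 0
19: none → 0
25: 22 → 1
22: none → 0
31: none → 0
38: 34 → 1
34: none → 0
Total inversions: 0 + 0 + 0 + 0 + 1 + 0 + 0 + 1 + 0 = 2

2 adjacent swaps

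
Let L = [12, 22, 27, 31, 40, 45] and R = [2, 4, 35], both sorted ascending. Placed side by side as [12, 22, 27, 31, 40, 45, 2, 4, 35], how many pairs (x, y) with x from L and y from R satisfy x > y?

14 cross-inversions

Count, for every r in R, how many entries of L exceed r:
r = 2: 12, 22, 27, 31, 40, 45 → 6
r = 4: 12, 22, 27, 31, 40, 45 → 6
r = 35: 40, 45 → 2
Cross-inversions: 6 + 6 + 2 = 14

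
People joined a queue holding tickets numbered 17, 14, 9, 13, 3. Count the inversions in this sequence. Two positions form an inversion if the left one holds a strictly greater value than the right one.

9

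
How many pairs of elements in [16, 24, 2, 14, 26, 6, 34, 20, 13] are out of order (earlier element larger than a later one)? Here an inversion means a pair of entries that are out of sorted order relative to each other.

Element-by-element contributions:
16: 4
24: 5
2: 0
14: 2
26: 3
6: 0
34: 2
20: 1
13: 0
Sum: 4 + 5 + 0 + 2 + 3 + 0 + 2 + 1 + 0 = 17

17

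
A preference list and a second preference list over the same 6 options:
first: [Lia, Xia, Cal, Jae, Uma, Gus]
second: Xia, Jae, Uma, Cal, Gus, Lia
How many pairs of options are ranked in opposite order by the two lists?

7 pairs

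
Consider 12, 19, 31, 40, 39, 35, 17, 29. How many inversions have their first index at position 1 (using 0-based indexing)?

1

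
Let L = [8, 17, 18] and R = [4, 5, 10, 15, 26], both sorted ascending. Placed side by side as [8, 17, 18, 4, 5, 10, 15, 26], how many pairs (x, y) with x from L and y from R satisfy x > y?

Take each right-half value and tally the left-half values above it:
r = 4: 8, 17, 18 → 3
r = 5: 8, 17, 18 → 3
r = 10: 17, 18 → 2
r = 15: 17, 18 → 2
r = 26: none → 0
Cross-inversions: 3 + 3 + 2 + 2 + 0 = 10

10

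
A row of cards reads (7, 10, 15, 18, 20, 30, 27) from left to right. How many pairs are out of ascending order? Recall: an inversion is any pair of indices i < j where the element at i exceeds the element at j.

Sweep left to right; for each value list the smaller values that follow it:
7: 0
10: 0
15: 0
18: 0
20: 0
30: 1
27: 0
Sum: 0 + 0 + 0 + 0 + 0 + 1 + 0 = 1

1 inversion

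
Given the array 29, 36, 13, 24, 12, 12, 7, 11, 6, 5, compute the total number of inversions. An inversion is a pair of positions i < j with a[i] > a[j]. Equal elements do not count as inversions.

Inversions: 41

Count, for each position, how many later elements it exceeds:
29 → 13, 24, 12, 12, 7, 11, 6, 5 → 8
36 → 13, 24, 12, 12, 7, 11, 6, 5 → 8
13 → 12, 12, 7, 11, 6, 5 → 6
24 → 12, 12, 7, 11, 6, 5 → 6
12 → 7, 11, 6, 5 → 4
12 → 7, 11, 6, 5 → 4
7 → 6, 5 → 2
11 → 6, 5 → 2
6 → 5 → 1
5 → none → 0
Sum: 8 + 8 + 6 + 6 + 4 + 4 + 2 + 2 + 1 + 0 = 41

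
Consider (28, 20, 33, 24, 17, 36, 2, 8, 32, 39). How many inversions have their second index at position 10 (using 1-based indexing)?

The element at index 10 is 39.
Elements before it: 28, 20, 33, 24, 17, 36, 2, 8, 32
None of them are larger than 39.

0 such elements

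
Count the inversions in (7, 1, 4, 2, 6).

Out-of-order pairs: 5

Count, for each position, how many later elements it exceeds:
7 → 1, 4, 2, 6 → 4
1 → none → 0
4 → 2 → 1
2 → none → 0
6 → none → 0
Sum: 4 + 0 + 1 + 0 + 0 = 5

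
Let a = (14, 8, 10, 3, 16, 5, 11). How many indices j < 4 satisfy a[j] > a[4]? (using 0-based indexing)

The element at index 4 is 16.
Elements before it: 14, 8, 10, 3
None of them are larger than 16.

0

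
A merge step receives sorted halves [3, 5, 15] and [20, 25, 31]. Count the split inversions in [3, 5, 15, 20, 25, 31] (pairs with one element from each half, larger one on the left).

Count, for every r in R, how many entries of L exceed r:
r = 20: none → 0
r = 25: none → 0
r = 31: none → 0
Cross-inversions: 0 + 0 + 0 = 0

0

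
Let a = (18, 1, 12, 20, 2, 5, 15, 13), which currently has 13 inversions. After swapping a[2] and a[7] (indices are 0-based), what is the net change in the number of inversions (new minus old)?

+1

Positions 2 and 7 hold 12 and 13; after swapping, the array is [18, 1, 13, 20, 2, 5, 15, 12].
Element-by-element contributions:
18 → 1, 13, 2, 5, 15, 12 → 6
1 → none → 0
13 → 2, 5, 12 → 3
20 → 2, 5, 15, 12 → 4
2 → none → 0
5 → none → 0
15 → 12 → 1
12 → none → 0
Sum: 6 + 0 + 3 + 4 + 0 + 0 + 1 + 0 = 14
Change: 14 − 13 = +1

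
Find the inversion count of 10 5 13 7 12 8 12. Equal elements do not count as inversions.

8 inversions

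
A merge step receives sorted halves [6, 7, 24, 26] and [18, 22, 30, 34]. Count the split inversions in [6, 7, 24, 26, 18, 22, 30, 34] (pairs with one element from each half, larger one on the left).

Take each right-half value and tally the left-half values above it:
r = 18: 24, 26 → 2
r = 22: 24, 26 → 2
r = 30: none → 0
r = 34: none → 0
Cross-inversions: 2 + 2 + 0 + 0 = 4

4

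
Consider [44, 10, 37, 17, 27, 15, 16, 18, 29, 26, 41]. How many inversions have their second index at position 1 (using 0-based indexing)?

The element at index 1 is 10.
Elements before it: 44
Those larger than 10: 44

1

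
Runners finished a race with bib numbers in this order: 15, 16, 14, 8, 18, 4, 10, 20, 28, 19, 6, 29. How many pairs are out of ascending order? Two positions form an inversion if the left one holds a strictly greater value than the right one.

Count, for each position, how many later elements it exceeds:
15 → 14, 8, 4, 10, 6 → 5
16 → 14, 8, 4, 10, 6 → 5
14 → 8, 4, 10, 6 → 4
8 → 4, 6 → 2
18 → 4, 10, 6 → 3
4 → none → 0
10 → 6 → 1
20 → 19, 6 → 2
28 → 19, 6 → 2
19 → 6 → 1
6 → none → 0
29 → none → 0
Sum: 5 + 5 + 4 + 2 + 3 + 0 + 1 + 2 + 2 + 1 + 0 + 0 = 25

25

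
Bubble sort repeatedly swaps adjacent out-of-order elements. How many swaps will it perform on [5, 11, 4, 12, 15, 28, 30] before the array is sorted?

2 swaps

Each adjacent swap fixes exactly one inversion, so the minimum swap count equals the number of inversions.
Count inversions — for each element, later elements that are smaller:
5: 4 → 1
11: 4 → 1
4: none → 0
12: none → 0
15: none → 0
28: none → 0
30: none → 0
Total inversions: 1 + 1 + 0 + 0 + 0 + 0 + 0 = 2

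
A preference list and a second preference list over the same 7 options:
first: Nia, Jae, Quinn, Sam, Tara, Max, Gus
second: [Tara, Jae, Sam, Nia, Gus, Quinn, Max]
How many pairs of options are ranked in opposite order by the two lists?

9 pairs

Assign each item its position (1..7) in the first ordering, then rewrite the second ordering as that position sequence:
positions: Nia→1, Jae→2, Quinn→3, Sam→4, Tara→5, Max→6, Gus→7
second ordering as positions: [5, 2, 4, 1, 7, 3, 6]
Discordant pairs = inversions in this position sequence.
5: 2, 4, 1, 3 → 4
2: 1 → 1
4: 1, 3 → 2
1: 0
7: 3, 6 → 2
3: 0
6: 0
Total: 4 + 1 + 2 + 0 + 2 + 0 + 0 = 9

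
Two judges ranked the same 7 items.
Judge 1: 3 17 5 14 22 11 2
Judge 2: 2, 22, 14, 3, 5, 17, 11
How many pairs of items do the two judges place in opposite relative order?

Discordant pairs: 14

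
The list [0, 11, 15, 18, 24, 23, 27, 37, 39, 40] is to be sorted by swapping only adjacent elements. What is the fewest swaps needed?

Each adjacent swap fixes exactly one inversion, so the minimum swap count equals the number of inversions.
Count inversions — for each element, later elements that are smaller:
0: none → 0
11: none → 0
15: none → 0
18: none → 0
24: 23 → 1
23: none → 0
27: none → 0
37: none → 0
39: none → 0
40: none → 0
Total inversions: 0 + 0 + 0 + 0 + 1 + 0 + 0 + 0 + 0 + 0 = 1

1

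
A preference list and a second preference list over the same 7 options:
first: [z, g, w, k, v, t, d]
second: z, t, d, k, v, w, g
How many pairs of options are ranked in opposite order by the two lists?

Assign each item its position (1..7) in the first ordering, then rewrite the second ordering as that position sequence:
positions: z→1, g→2, w→3, k→4, v→5, t→6, d→7
second ordering as positions: [1, 6, 7, 4, 5, 3, 2]
Discordant pairs = inversions in this position sequence.
1: 0
6: 4, 5, 3, 2 → 4
7: 4, 5, 3, 2 → 4
4: 3, 2 → 2
5: 3, 2 → 2
3: 2 → 1
2: 0
Total: 0 + 4 + 4 + 2 + 2 + 1 + 0 = 13

13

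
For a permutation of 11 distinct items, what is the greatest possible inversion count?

A reversed (strictly descending) arrangement makes every pair an inversion, giving C(11, 2) inversions.
C(11, 2) = 11·10/2 = 55

55 inversions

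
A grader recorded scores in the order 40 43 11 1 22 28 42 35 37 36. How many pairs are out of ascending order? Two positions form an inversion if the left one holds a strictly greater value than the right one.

Element-by-element contributions:
40: 7
43: 8
11: 1
1: 0
22: 0
28: 0
42: 3
35: 0
37: 1
36: 0
Sum: 7 + 8 + 1 + 0 + 0 + 0 + 3 + 0 + 1 + 0 = 20

20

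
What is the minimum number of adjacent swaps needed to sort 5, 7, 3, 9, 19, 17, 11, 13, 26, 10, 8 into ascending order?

Adjacent swaps: 19

Each adjacent swap fixes exactly one inversion, so the minimum swap count equals the number of inversions.
Count inversions — for each element, later elements that are smaller:
5: 3 → 1
7: 3 → 1
3: none → 0
9: 8 → 1
19: 17, 11, 13, 10, 8 → 5
17: 11, 13, 10, 8 → 4
11: 10, 8 → 2
13: 10, 8 → 2
26: 10, 8 → 2
10: 8 → 1
8: none → 0
Total inversions: 1 + 1 + 0 + 1 + 5 + 4 + 2 + 2 + 2 + 1 + 0 = 19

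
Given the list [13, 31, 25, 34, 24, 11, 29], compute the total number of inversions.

11 inversions

Element-by-element contributions:
13: 1
31: 4
25: 2
34: 3
24: 1
11: 0
29: 0
Sum: 1 + 4 + 2 + 3 + 1 + 0 + 0 = 11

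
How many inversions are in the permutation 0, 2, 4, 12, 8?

1

Out-of-order index pairs (0-indexed):
(3,4): 12 > 8
That's 1 pair.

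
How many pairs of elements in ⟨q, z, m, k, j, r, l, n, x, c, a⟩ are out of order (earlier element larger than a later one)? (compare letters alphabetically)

37

Count, for each position, how many later elements it exceeds:
q → m, k, j, l, n, c, a → 7
z → m, k, j, r, l, n, x, c, a → 9
m → k, j, l, c, a → 5
k → j, c, a → 3
j → c, a → 2
r → l, n, c, a → 4
l → c, a → 2
n → c, a → 2
x → c, a → 2
c → a → 1
a → none → 0
Sum: 7 + 9 + 5 + 3 + 2 + 4 + 2 + 2 + 2 + 1 + 0 = 37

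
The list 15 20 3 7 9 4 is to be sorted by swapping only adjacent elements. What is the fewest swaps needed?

Adjacent swaps: 10

Minimum adjacent swaps = number of inversions (each swap of adjacent out-of-order elements removes one inversion and no swap can remove more).
Count inversions — for each element, later elements that are smaller:
15: 3, 7, 9, 4 → 4
20: 3, 7, 9, 4 → 4
3: none → 0
7: 4 → 1
9: 4 → 1
4: none → 0
Total inversions: 4 + 4 + 0 + 1 + 1 + 0 = 10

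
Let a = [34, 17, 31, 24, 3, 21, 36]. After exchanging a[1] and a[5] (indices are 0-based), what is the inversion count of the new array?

12

Positions 1 and 5 hold 17 and 21; after swapping, the array is [34, 21, 31, 24, 3, 17, 36].
For each element, count later entries that are smaller:
34: 5
21: 2
31: 3
24: 2
3: 0
17: 0
36: 0
Sum: 5 + 2 + 3 + 2 + 0 + 0 + 0 = 12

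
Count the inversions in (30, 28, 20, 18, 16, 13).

Sweep left to right; for each value list the smaller values that follow it:
30: 5
28: 4
20: 3
18: 2
16: 1
13: 0
Sum: 5 + 4 + 3 + 2 + 1 + 0 = 15

15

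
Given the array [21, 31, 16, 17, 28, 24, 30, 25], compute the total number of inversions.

11

Element-by-element contributions:
21: 2
31: 6
16: 0
17: 0
28: 2
24: 0
30: 1
25: 0
Sum: 2 + 6 + 0 + 0 + 2 + 0 + 1 + 0 = 11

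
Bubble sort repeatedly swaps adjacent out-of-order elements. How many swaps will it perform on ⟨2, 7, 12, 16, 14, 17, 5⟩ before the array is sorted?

Swaps: 6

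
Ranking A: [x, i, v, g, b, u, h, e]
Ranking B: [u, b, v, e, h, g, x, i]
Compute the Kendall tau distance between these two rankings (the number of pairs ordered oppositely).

Assign each item its position (1..8) in the first ordering, then rewrite the second ordering as that position sequence:
positions: x→1, i→2, v→3, g→4, b→5, u→6, h→7, e→8
second ordering as positions: [6, 5, 3, 8, 7, 4, 1, 2]
Discordant pairs = inversions in this position sequence.
6: 5, 3, 4, 1, 2 → 5
5: 3, 4, 1, 2 → 4
3: 1, 2 → 2
8: 7, 4, 1, 2 → 4
7: 4, 1, 2 → 3
4: 1, 2 → 2
1: 0
2: 0
Total: 5 + 4 + 2 + 4 + 3 + 2 + 0 + 0 = 20

20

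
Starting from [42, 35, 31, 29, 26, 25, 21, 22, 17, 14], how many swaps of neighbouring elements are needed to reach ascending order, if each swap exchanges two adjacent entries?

44

The minimum number of adjacent swaps to sort an array equals its inversion count, since every such swap removes exactly one inversion.
Count inversions — for each element, later elements that are smaller:
42: 35, 31, 29, 26, 25, 21, 22, 17, 14 → 9
35: 31, 29, 26, 25, 21, 22, 17, 14 → 8
31: 29, 26, 25, 21, 22, 17, 14 → 7
29: 26, 25, 21, 22, 17, 14 → 6
26: 25, 21, 22, 17, 14 → 5
25: 21, 22, 17, 14 → 4
21: 17, 14 → 2
22: 17, 14 → 2
17: 14 → 1
14: none → 0
Total inversions: 9 + 8 + 7 + 6 + 5 + 4 + 2 + 2 + 1 + 0 = 44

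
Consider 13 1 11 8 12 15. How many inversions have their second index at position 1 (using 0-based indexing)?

1 such element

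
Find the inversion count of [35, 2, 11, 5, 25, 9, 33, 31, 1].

Count, for each position, how many later elements it exceeds:
35 → 2, 11, 5, 25, 9, 33, 31, 1 → 8
2 → 1 → 1
11 → 5, 9, 1 → 3
5 → 1 → 1
25 → 9, 1 → 2
9 → 1 → 1
33 → 31, 1 → 2
31 → 1 → 1
1 → none → 0
Sum: 8 + 1 + 3 + 1 + 2 + 1 + 2 + 1 + 0 = 19

19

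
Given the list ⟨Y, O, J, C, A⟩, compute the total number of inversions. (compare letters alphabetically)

There are 10 inversions.

Count, for each position, how many later elements it exceeds:
Y: 4
O: 3
J: 2
C: 1
A: 0
Sum: 4 + 3 + 2 + 1 + 0 = 10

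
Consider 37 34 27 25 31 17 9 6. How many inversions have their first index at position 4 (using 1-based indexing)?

3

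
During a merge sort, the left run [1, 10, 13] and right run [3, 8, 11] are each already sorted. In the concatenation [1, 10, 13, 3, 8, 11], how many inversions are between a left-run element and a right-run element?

5

Count, for every r in R, how many entries of L exceed r:
r = 3: 10, 13 → 2
r = 8: 10, 13 → 2
r = 11: 13 → 1
Cross-inversions: 2 + 2 + 1 = 5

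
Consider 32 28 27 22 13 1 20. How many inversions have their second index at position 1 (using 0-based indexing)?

1

The element at index 1 is 28.
Elements before it: 32
Those larger than 28: 32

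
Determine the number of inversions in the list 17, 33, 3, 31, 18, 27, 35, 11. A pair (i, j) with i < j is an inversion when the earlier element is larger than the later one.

Sweep left to right; for each value list the smaller values that follow it:
17: 2
33: 5
3: 0
31: 3
18: 1
27: 1
35: 1
11: 0
Sum: 2 + 5 + 0 + 3 + 1 + 1 + 1 + 0 = 13

There are 13 out-of-order pairs.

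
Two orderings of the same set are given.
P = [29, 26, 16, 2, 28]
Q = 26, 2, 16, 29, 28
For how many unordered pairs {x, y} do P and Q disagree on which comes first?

Assign each item its position (1..5) in the first ordering, then rewrite the second ordering as that position sequence:
positions: 29→1, 26→2, 16→3, 2→4, 28→5
second ordering as positions: [2, 4, 3, 1, 5]
Discordant pairs = inversions in this position sequence.
2: 1 → 1
4: 3, 1 → 2
3: 1 → 1
1: 0
5: 0
Total: 1 + 2 + 1 + 0 + 0 = 4

There are 4 disagreeing pairs.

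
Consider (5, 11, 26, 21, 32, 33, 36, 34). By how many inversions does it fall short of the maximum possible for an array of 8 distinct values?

26 inversions short

Maximum inversions for 8 distinct elements is C(8, 2) = 8·7/2 = 28.
Current inversions — for each element, count later smaller elements:
5: 0
11: 0
26: 1
21: 0
32: 0
33: 0
36: 1
34: 0
Current total: 0 + 0 + 1 + 0 + 0 + 0 + 1 + 0 = 2
Shortfall: 28 − 2 = 26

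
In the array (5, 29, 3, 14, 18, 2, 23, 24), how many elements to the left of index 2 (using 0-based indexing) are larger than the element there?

2 such elements

The element at index 2 is 3.
Elements before it: 5, 29
Those larger than 3: 5, 29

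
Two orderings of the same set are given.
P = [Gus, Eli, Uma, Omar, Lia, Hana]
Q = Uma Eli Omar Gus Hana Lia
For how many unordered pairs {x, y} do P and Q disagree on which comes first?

Assign each item its position (1..6) in the first ordering, then rewrite the second ordering as that position sequence:
positions: Gus→1, Eli→2, Uma→3, Omar→4, Lia→5, Hana→6
second ordering as positions: [3, 2, 4, 1, 6, 5]
Discordant pairs = inversions in this position sequence.
3: 2, 1 → 2
2: 1 → 1
4: 1 → 1
1: 0
6: 5 → 1
5: 0
Total: 2 + 1 + 1 + 0 + 1 + 0 = 5

There are 5 disagreeing pairs.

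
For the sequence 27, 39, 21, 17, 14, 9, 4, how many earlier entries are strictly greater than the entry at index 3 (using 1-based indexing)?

The element at index 3 is 21.
Elements before it: 27, 39
Those larger than 21: 27, 39

2 such elements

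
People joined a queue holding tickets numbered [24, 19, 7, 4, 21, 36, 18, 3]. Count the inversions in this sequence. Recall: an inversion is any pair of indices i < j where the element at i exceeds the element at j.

18 inversions

For each element, count later entries that are smaller:
24 → 19, 7, 4, 21, 18, 3 → 6
19 → 7, 4, 18, 3 → 4
7 → 4, 3 → 2
4 → 3 → 1
21 → 18, 3 → 2
36 → 18, 3 → 2
18 → 3 → 1
3 → none → 0
Sum: 6 + 4 + 2 + 1 + 2 + 2 + 1 + 0 = 18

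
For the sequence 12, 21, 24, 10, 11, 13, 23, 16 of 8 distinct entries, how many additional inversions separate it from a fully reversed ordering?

Maximum inversions for 8 distinct elements is C(8, 2) = 8·7/2 = 28.
Current inversions — for each element, count later smaller elements:
12: 2
21: 4
24: 5
10: 0
11: 0
13: 0
23: 1
16: 0
Current total: 2 + 4 + 5 + 0 + 0 + 0 + 1 + 0 = 12
Shortfall: 28 − 12 = 16

16 inversions short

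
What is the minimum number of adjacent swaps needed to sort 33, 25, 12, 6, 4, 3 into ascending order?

There are 15 adjacent swaps.

Each adjacent swap fixes exactly one inversion, so the minimum swap count equals the number of inversions.
Count inversions — for each element, later elements that are smaller:
33: 25, 12, 6, 4, 3 → 5
25: 12, 6, 4, 3 → 4
12: 6, 4, 3 → 3
6: 4, 3 → 2
4: 3 → 1
3: none → 0
Total inversions: 5 + 4 + 3 + 2 + 1 + 0 = 15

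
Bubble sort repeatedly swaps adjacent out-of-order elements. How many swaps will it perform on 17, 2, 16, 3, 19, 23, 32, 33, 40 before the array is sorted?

4 adjacent swaps

Each adjacent swap fixes exactly one inversion, so the minimum swap count equals the number of inversions.
Count inversions — for each element, later elements that are smaller:
17: 2, 16, 3 → 3
2: none → 0
16: 3 → 1
3: none → 0
19: none → 0
23: none → 0
32: none → 0
33: none → 0
40: none → 0
Total inversions: 3 + 0 + 1 + 0 + 0 + 0 + 0 + 0 + 0 = 4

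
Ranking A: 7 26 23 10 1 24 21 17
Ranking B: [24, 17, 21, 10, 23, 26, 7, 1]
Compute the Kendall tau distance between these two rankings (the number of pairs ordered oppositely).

Assign each item its position (1..8) in the first ordering, then rewrite the second ordering as that position sequence:
positions: 7→1, 26→2, 23→3, 10→4, 1→5, 24→6, 21→7, 17→8
second ordering as positions: [6, 8, 7, 4, 3, 2, 1, 5]
Discordant pairs = inversions in this position sequence.
6: 4, 3, 2, 1, 5 → 5
8: 7, 4, 3, 2, 1, 5 → 6
7: 4, 3, 2, 1, 5 → 5
4: 3, 2, 1 → 3
3: 2, 1 → 2
2: 1 → 1
1: 0
5: 0
Total: 5 + 6 + 5 + 3 + 2 + 1 + 0 + 0 = 22

22 discordant pairs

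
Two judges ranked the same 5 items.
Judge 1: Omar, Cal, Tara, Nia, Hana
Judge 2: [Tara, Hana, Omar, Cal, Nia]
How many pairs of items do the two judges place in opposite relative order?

5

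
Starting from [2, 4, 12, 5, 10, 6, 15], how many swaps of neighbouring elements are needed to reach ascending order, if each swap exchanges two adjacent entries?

4 swaps

Minimum adjacent swaps = number of inversions (each swap of adjacent out-of-order elements removes one inversion and no swap can remove more).
Count inversions — for each element, later elements that are smaller:
2: none → 0
4: none → 0
12: 5, 10, 6 → 3
5: none → 0
10: 6 → 1
6: none → 0
15: none → 0
Total inversions: 0 + 0 + 3 + 0 + 1 + 0 + 0 = 4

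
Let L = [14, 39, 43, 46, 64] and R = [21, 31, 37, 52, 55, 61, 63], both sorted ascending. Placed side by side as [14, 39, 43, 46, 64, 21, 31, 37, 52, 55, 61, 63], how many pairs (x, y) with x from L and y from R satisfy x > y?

Cross-inversions: 16

Count, for every r in R, how many entries of L exceed r:
r = 21: 39, 43, 46, 64 → 4
r = 31: 39, 43, 46, 64 → 4
r = 37: 39, 43, 46, 64 → 4
r = 52: 64 → 1
r = 55: 64 → 1
r = 61: 64 → 1
r = 63: 64 → 1
Cross-inversions: 4 + 4 + 4 + 1 + 1 + 1 + 1 = 16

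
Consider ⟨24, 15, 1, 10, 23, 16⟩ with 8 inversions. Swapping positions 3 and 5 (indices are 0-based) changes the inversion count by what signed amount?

+1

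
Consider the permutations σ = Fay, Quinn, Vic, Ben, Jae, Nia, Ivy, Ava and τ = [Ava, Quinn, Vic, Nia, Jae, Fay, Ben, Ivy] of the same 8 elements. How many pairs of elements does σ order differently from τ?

14 discordant pairs

Assign each item its position (1..8) in the first ordering, then rewrite the second ordering as that position sequence:
positions: Fay→1, Quinn→2, Vic→3, Ben→4, Jae→5, Nia→6, Ivy→7, Ava→8
second ordering as positions: [8, 2, 3, 6, 5, 1, 4, 7]
Discordant pairs = inversions in this position sequence.
8: 2, 3, 6, 5, 1, 4, 7 → 7
2: 1 → 1
3: 1 → 1
6: 5, 1, 4 → 3
5: 1, 4 → 2
1: 0
4: 0
7: 0
Total: 7 + 1 + 1 + 3 + 2 + 0 + 0 + 0 = 14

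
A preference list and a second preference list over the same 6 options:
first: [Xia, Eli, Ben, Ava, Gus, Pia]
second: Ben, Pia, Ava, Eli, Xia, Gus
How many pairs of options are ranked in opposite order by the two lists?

Assign each item its position (1..6) in the first ordering, then rewrite the second ordering as that position sequence:
positions: Xia→1, Eli→2, Ben→3, Ava→4, Gus→5, Pia→6
second ordering as positions: [3, 6, 4, 2, 1, 5]
Discordant pairs = inversions in this position sequence.
3: 2, 1 → 2
6: 4, 2, 1, 5 → 4
4: 2, 1 → 2
2: 1 → 1
1: 0
5: 0
Total: 2 + 4 + 2 + 1 + 0 + 0 = 9

9 pairs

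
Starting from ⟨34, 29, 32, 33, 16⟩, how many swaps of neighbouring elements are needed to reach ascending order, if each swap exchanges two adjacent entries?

Minimum adjacent swaps = number of inversions (each swap of adjacent out-of-order elements removes one inversion and no swap can remove more).
Count inversions — for each element, later elements that are smaller:
34: 29, 32, 33, 16 → 4
29: 16 → 1
32: 16 → 1
33: 16 → 1
16: none → 0
Total inversions: 4 + 1 + 1 + 1 + 0 = 7

7 swaps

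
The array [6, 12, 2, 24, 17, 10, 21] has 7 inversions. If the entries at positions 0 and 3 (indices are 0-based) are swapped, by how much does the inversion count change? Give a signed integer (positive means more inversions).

+3

Positions 0 and 3 hold 6 and 24; after swapping, the array is [24, 12, 2, 6, 17, 10, 21].
For each element, count later entries that are smaller:
24: 6
12: 3
2: 0
6: 0
17: 1
10: 0
21: 0
Sum: 6 + 3 + 0 + 0 + 1 + 0 + 0 = 10
Change: 10 − 7 = +3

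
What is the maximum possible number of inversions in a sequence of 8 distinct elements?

The maximum occurs when the array is in strictly decreasing order: every one of the C(8, 2) pairs is inverted.
C(8, 2) = 8·7/2 = 28

28 inversions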